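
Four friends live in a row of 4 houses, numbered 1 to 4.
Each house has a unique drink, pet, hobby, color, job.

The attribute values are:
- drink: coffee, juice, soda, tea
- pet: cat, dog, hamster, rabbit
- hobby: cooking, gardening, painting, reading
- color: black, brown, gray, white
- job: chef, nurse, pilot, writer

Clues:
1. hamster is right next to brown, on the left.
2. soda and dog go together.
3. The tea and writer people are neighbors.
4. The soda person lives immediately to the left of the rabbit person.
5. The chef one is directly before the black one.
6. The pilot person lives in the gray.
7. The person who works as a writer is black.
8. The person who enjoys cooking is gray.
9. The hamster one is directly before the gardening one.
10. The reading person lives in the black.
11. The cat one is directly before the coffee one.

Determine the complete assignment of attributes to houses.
Solution:

House | Drink | Pet | Hobby | Color | Job
-----------------------------------------
  1   | tea | cat | painting | white | chef
  2   | coffee | hamster | reading | black | writer
  3   | soda | dog | gardening | brown | nurse
  4   | juice | rabbit | cooking | gray | pilot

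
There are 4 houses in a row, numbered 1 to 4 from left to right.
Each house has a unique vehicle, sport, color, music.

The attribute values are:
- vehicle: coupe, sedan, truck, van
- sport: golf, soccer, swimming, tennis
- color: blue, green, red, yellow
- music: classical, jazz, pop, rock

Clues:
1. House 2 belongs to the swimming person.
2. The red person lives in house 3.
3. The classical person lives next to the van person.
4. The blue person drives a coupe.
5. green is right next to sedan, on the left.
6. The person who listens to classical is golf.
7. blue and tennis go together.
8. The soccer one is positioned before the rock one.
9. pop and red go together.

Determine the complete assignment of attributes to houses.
Solution:

House | Vehicle | Sport | Color | Music
---------------------------------------
  1   | truck | golf | yellow | classical
  2   | van | swimming | green | jazz
  3   | sedan | soccer | red | pop
  4   | coupe | tennis | blue | rock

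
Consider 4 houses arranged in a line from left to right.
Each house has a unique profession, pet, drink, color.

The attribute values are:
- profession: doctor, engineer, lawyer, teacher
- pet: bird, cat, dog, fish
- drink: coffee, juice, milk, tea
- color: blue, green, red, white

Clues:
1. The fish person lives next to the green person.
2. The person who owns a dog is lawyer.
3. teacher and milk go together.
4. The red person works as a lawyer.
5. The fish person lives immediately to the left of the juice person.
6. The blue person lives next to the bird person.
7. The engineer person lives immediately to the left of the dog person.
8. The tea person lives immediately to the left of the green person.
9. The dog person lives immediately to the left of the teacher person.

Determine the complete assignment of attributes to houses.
Solution:

House | Profession | Pet | Drink | Color
----------------------------------------
  1   | doctor | fish | tea | blue
  2   | engineer | bird | juice | green
  3   | lawyer | dog | coffee | red
  4   | teacher | cat | milk | white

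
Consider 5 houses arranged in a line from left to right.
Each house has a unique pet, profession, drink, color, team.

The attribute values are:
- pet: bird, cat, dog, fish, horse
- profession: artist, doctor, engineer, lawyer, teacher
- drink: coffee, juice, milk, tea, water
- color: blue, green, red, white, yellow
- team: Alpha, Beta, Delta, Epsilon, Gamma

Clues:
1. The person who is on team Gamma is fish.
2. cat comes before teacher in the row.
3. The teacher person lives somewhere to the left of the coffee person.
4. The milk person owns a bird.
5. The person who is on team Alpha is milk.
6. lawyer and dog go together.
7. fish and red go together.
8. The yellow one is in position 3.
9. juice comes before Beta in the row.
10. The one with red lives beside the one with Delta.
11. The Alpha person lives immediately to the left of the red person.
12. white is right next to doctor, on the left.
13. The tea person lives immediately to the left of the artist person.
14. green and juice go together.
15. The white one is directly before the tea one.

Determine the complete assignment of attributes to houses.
Solution:

House | Pet | Profession | Drink | Color | Team
-----------------------------------------------
  1   | bird | engineer | milk | white | Alpha
  2   | fish | doctor | tea | red | Gamma
  3   | cat | artist | water | yellow | Delta
  4   | horse | teacher | juice | green | Epsilon
  5   | dog | lawyer | coffee | blue | Beta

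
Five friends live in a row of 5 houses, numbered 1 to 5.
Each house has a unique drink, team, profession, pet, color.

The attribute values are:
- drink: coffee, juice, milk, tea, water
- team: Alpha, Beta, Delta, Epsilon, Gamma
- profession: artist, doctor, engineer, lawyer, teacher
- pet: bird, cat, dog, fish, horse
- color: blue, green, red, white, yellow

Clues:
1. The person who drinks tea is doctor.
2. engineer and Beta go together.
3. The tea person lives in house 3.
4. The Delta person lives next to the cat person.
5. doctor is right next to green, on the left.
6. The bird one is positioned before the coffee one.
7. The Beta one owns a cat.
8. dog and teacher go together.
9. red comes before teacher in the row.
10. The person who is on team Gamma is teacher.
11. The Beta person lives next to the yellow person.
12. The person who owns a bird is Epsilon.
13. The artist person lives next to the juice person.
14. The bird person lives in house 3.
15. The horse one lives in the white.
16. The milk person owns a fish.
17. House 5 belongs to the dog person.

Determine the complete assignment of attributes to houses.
Solution:

House | Drink | Team | Profession | Pet | Color
-----------------------------------------------
  1   | water | Delta | artist | horse | white
  2   | juice | Beta | engineer | cat | red
  3   | tea | Epsilon | doctor | bird | yellow
  4   | milk | Alpha | lawyer | fish | green
  5   | coffee | Gamma | teacher | dog | blue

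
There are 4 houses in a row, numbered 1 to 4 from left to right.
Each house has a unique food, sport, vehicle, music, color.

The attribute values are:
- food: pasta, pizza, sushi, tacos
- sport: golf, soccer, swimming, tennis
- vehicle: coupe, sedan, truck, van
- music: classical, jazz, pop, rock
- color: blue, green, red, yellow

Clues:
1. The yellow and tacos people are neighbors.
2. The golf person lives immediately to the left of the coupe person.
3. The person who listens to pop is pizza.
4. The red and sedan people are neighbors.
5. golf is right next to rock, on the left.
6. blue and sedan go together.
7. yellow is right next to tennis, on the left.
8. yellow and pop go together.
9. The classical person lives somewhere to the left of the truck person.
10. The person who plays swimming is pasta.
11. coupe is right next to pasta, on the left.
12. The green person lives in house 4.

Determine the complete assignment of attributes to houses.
Solution:

House | Food | Sport | Vehicle | Music | Color
----------------------------------------------
  1   | pizza | golf | van | pop | yellow
  2   | tacos | tennis | coupe | rock | red
  3   | pasta | swimming | sedan | classical | blue
  4   | sushi | soccer | truck | jazz | green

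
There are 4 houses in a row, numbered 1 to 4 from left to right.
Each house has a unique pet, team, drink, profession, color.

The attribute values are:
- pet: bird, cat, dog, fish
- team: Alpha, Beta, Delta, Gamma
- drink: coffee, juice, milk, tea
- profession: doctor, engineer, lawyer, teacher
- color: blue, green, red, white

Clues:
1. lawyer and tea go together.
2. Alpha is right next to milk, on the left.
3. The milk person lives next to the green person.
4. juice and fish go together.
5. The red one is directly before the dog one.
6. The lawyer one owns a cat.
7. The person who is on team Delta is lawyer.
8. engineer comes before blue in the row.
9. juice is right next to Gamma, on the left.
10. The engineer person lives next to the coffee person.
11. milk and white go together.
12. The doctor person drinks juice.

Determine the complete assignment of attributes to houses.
Solution:

House | Pet | Team | Drink | Profession | Color
-----------------------------------------------
  1   | fish | Alpha | juice | doctor | red
  2   | dog | Gamma | milk | engineer | white
  3   | bird | Beta | coffee | teacher | green
  4   | cat | Delta | tea | lawyer | blue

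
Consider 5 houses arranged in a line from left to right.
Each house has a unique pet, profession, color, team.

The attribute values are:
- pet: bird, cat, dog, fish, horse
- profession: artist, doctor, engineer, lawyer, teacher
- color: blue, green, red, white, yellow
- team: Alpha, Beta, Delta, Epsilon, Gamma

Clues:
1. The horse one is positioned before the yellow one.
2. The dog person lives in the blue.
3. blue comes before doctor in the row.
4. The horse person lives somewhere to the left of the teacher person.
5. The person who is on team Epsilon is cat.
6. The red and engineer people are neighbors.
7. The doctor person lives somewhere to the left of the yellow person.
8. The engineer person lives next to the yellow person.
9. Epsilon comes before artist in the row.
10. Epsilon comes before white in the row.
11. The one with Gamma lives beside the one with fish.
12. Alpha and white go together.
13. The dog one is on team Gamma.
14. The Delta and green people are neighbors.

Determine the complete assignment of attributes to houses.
Solution:

House | Pet | Profession | Color | Team
---------------------------------------
  1   | dog | lawyer | blue | Gamma
  2   | fish | doctor | red | Delta
  3   | horse | engineer | green | Beta
  4   | cat | teacher | yellow | Epsilon
  5   | bird | artist | white | Alpha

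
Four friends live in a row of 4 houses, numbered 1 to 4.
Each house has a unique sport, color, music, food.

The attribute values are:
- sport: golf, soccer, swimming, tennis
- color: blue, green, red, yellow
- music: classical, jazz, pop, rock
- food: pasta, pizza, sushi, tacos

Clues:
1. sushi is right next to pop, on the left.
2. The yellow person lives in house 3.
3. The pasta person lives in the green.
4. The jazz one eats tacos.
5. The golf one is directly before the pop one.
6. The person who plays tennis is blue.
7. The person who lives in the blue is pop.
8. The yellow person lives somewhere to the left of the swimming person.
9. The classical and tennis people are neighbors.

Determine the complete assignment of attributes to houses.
Solution:

House | Sport | Color | Music | Food
------------------------------------
  1   | golf | red | classical | sushi
  2   | tennis | blue | pop | pizza
  3   | soccer | yellow | jazz | tacos
  4   | swimming | green | rock | pasta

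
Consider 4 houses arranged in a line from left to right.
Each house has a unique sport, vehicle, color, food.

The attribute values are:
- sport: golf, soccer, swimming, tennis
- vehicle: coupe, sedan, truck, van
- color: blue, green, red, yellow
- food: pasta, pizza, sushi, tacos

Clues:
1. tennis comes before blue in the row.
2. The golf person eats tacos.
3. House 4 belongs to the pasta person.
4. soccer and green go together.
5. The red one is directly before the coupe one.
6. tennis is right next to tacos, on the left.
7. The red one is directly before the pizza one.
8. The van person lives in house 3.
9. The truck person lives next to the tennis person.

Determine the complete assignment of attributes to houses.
Solution:

House | Sport | Vehicle | Color | Food
--------------------------------------
  1   | swimming | truck | red | sushi
  2   | tennis | coupe | yellow | pizza
  3   | golf | van | blue | tacos
  4   | soccer | sedan | green | pasta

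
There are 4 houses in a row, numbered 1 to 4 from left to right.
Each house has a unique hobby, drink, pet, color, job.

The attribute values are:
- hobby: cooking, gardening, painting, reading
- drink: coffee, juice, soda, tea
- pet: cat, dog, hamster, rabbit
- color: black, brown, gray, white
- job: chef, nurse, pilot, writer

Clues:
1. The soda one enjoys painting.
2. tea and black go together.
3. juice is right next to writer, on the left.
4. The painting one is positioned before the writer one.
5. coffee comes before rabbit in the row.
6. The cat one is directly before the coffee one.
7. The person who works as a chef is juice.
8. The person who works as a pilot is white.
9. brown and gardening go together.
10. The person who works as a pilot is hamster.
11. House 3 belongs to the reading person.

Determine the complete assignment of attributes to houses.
Solution:

House | Hobby | Drink | Pet | Color | Job
-----------------------------------------
  1   | painting | soda | hamster | white | pilot
  2   | gardening | juice | cat | brown | chef
  3   | reading | coffee | dog | gray | writer
  4   | cooking | tea | rabbit | black | nurse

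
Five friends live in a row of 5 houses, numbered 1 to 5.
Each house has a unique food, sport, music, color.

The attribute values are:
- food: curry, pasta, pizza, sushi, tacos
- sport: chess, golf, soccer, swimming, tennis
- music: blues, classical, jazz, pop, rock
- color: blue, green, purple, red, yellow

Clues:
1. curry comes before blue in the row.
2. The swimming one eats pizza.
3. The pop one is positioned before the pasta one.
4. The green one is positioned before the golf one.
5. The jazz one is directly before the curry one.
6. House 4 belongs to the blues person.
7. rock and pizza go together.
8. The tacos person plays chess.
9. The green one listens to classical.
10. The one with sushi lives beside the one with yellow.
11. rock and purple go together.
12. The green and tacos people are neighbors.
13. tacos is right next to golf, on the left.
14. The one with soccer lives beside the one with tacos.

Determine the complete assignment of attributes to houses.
Solution:

House | Food | Sport | Music | Color
------------------------------------
  1   | sushi | soccer | classical | green
  2   | tacos | chess | jazz | yellow
  3   | curry | golf | pop | red
  4   | pasta | tennis | blues | blue
  5   | pizza | swimming | rock | purple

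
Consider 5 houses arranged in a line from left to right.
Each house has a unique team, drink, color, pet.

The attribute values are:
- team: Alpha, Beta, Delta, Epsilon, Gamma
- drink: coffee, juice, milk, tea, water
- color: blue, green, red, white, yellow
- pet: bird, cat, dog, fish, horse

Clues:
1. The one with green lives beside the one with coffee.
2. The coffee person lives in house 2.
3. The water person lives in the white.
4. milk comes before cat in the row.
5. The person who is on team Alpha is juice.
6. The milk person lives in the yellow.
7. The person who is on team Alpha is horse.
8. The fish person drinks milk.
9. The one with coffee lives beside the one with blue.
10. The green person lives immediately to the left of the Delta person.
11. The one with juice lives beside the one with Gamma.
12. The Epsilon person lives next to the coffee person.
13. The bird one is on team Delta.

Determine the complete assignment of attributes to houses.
Solution:

House | Team | Drink | Color | Pet
----------------------------------
  1   | Epsilon | tea | green | dog
  2   | Delta | coffee | red | bird
  3   | Alpha | juice | blue | horse
  4   | Gamma | milk | yellow | fish
  5   | Beta | water | white | cat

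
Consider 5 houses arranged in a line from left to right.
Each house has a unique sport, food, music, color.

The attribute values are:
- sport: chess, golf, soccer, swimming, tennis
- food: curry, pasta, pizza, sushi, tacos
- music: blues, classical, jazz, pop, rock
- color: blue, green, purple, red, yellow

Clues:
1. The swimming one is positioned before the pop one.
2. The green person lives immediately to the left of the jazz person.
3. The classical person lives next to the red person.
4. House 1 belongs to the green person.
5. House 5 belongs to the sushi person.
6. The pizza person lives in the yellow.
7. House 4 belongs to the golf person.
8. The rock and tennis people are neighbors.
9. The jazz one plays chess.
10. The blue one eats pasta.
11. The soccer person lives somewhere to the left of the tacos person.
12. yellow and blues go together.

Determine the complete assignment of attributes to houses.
Solution:

House | Sport | Food | Music | Color
------------------------------------
  1   | soccer | curry | classical | green
  2   | chess | tacos | jazz | red
  3   | swimming | pizza | blues | yellow
  4   | golf | pasta | rock | blue
  5   | tennis | sushi | pop | purple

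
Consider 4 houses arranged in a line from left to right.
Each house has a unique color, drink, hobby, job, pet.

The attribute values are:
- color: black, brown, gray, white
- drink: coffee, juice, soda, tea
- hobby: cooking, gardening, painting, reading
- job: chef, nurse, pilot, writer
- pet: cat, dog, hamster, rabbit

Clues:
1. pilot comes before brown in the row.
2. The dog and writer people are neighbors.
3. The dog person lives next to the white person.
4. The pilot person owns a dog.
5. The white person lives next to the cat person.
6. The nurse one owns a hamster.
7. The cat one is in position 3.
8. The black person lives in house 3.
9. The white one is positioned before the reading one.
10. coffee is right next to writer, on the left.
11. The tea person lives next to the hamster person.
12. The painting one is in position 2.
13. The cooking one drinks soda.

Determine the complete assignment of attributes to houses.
Solution:

House | Color | Drink | Hobby | Job | Pet
-----------------------------------------
  1   | gray | coffee | gardening | pilot | dog
  2   | white | juice | painting | writer | rabbit
  3   | black | tea | reading | chef | cat
  4   | brown | soda | cooking | nurse | hamster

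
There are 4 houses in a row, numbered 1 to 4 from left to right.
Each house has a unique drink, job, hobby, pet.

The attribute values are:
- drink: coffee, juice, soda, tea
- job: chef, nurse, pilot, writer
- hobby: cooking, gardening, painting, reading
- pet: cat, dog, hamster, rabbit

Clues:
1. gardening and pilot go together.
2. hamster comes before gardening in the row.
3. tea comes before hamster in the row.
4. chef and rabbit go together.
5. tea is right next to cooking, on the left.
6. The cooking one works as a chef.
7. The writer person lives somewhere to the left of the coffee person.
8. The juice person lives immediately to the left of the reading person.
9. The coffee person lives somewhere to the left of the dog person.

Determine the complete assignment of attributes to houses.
Solution:

House | Drink | Job | Hobby | Pet
---------------------------------
  1   | tea | writer | painting | cat
  2   | juice | chef | cooking | rabbit
  3   | coffee | nurse | reading | hamster
  4   | soda | pilot | gardening | dog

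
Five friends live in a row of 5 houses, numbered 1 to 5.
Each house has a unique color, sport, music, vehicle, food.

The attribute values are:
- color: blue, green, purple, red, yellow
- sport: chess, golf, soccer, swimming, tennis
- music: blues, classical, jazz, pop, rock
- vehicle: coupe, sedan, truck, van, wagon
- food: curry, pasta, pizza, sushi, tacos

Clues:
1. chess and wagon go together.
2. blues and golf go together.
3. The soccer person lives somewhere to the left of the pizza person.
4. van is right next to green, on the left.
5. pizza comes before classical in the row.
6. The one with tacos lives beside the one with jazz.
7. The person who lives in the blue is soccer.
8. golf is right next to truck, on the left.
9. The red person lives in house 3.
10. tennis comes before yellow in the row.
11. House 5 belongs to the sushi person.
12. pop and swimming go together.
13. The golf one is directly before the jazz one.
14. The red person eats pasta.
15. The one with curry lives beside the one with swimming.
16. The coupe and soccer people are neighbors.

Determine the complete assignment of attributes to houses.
Solution:

House | Color | Sport | Music | Vehicle | Food
----------------------------------------------
  1   | purple | golf | blues | coupe | tacos
  2   | blue | soccer | jazz | truck | curry
  3   | red | swimming | pop | van | pasta
  4   | green | tennis | rock | sedan | pizza
  5   | yellow | chess | classical | wagon | sushi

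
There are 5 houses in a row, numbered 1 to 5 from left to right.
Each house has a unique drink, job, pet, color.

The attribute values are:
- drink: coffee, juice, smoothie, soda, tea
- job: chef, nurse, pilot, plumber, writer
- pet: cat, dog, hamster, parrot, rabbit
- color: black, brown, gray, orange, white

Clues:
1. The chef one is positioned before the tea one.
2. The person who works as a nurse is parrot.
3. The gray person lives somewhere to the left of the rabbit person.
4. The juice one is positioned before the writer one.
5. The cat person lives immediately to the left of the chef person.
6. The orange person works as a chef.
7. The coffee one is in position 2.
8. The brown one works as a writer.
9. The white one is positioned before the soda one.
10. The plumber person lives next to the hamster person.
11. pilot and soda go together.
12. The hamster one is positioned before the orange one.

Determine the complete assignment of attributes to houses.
Solution:

House | Drink | Job | Pet | Color
---------------------------------
  1   | juice | plumber | dog | white
  2   | coffee | writer | hamster | brown
  3   | soda | pilot | cat | gray
  4   | smoothie | chef | rabbit | orange
  5   | tea | nurse | parrot | black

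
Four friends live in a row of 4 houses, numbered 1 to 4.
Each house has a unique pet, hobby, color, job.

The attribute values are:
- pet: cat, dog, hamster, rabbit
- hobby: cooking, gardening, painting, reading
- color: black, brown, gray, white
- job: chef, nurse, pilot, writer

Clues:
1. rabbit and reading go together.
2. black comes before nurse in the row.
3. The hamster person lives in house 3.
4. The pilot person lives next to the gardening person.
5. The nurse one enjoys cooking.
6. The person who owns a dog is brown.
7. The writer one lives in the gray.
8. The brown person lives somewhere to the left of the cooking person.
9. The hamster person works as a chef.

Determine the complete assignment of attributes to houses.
Solution:

House | Pet | Hobby | Color | Job
---------------------------------
  1   | rabbit | reading | gray | writer
  2   | dog | painting | brown | pilot
  3   | hamster | gardening | black | chef
  4   | cat | cooking | white | nurse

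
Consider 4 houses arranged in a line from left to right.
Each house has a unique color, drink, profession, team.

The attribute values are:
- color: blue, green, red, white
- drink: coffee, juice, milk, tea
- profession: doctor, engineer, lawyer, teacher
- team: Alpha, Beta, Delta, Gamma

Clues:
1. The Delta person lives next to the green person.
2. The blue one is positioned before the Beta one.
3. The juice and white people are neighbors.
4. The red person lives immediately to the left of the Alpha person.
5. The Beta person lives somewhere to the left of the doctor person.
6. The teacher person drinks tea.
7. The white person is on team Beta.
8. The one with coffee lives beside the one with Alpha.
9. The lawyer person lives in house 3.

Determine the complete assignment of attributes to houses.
Solution:

House | Color | Drink | Profession | Team
-----------------------------------------
  1   | blue | juice | engineer | Gamma
  2   | white | tea | teacher | Beta
  3   | red | coffee | lawyer | Delta
  4   | green | milk | doctor | Alpha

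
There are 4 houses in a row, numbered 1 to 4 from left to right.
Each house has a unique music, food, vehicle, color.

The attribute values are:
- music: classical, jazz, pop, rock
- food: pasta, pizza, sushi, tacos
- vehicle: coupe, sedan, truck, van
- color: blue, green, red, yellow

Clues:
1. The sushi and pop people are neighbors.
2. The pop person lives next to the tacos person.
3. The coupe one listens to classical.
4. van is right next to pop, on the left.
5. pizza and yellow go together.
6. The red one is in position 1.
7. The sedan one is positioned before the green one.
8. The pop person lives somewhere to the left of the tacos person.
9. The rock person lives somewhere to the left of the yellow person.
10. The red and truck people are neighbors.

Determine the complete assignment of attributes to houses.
Solution:

House | Music | Food | Vehicle | Color
--------------------------------------
  1   | rock | sushi | van | red
  2   | pop | pizza | truck | yellow
  3   | jazz | tacos | sedan | blue
  4   | classical | pasta | coupe | green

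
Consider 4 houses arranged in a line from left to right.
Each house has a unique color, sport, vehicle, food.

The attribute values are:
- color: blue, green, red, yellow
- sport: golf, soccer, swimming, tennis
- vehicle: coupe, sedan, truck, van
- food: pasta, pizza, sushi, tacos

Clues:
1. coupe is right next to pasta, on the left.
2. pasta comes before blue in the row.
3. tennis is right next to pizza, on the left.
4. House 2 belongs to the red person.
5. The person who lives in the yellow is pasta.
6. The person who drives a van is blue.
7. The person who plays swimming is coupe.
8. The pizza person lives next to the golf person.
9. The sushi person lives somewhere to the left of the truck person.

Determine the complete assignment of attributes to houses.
Solution:

House | Color | Sport | Vehicle | Food
--------------------------------------
  1   | green | tennis | sedan | sushi
  2   | red | swimming | coupe | pizza
  3   | yellow | golf | truck | pasta
  4   | blue | soccer | van | tacos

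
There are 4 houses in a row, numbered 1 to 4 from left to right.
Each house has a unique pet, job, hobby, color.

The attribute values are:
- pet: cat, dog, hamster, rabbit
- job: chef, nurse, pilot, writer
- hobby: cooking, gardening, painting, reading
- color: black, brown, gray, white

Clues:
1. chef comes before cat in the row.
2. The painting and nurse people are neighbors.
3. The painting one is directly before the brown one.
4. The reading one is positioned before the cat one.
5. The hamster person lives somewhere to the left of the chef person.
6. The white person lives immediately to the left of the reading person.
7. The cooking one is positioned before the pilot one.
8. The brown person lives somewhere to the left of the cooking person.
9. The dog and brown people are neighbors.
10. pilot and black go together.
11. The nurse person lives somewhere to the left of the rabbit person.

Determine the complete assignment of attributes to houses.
Solution:

House | Pet | Job | Hobby | Color
---------------------------------
  1   | dog | writer | painting | white
  2   | hamster | nurse | reading | brown
  3   | rabbit | chef | cooking | gray
  4   | cat | pilot | gardening | black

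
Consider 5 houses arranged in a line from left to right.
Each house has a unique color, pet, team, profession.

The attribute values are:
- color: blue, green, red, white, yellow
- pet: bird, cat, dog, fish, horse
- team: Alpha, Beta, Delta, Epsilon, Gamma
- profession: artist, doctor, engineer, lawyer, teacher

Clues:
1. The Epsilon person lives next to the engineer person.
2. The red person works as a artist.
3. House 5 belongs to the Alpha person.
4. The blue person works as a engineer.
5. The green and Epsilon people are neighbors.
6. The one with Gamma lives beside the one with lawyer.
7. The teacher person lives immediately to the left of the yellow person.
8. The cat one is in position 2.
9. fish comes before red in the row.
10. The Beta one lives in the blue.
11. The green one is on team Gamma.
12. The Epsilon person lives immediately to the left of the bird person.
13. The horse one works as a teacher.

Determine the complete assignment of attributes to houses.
Solution:

House | Color | Pet | Team | Profession
---------------------------------------
  1   | green | horse | Gamma | teacher
  2   | yellow | cat | Epsilon | lawyer
  3   | blue | bird | Beta | engineer
  4   | white | fish | Delta | doctor
  5   | red | dog | Alpha | artist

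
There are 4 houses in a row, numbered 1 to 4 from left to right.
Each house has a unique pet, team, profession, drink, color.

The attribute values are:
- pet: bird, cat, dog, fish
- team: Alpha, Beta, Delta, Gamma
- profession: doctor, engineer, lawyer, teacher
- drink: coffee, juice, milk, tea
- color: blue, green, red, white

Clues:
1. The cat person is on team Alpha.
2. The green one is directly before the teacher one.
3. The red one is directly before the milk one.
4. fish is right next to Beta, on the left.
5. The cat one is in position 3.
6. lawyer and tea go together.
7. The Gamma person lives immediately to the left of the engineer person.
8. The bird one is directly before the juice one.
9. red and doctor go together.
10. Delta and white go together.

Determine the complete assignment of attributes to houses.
Solution:

House | Pet | Team | Profession | Drink | Color
-----------------------------------------------
  1   | fish | Gamma | doctor | coffee | red
  2   | bird | Beta | engineer | milk | green
  3   | cat | Alpha | teacher | juice | blue
  4   | dog | Delta | lawyer | tea | white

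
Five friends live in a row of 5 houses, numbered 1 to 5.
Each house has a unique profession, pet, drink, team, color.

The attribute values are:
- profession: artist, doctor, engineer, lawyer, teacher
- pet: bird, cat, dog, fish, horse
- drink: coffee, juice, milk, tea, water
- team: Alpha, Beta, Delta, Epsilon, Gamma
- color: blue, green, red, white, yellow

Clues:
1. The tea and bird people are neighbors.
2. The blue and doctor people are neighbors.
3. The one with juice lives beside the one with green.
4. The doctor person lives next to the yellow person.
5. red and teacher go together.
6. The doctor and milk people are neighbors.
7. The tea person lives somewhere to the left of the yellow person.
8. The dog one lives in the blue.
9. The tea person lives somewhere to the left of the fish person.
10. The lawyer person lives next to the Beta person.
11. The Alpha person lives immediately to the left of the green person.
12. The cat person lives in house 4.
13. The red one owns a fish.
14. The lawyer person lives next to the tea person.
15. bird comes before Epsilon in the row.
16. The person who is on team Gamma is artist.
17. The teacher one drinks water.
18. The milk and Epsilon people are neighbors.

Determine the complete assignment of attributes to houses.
Solution:

House | Profession | Pet | Drink | Team | Color
-----------------------------------------------
  1   | lawyer | dog | juice | Alpha | blue
  2   | doctor | horse | tea | Beta | green
  3   | artist | bird | milk | Gamma | yellow
  4   | engineer | cat | coffee | Epsilon | white
  5   | teacher | fish | water | Delta | red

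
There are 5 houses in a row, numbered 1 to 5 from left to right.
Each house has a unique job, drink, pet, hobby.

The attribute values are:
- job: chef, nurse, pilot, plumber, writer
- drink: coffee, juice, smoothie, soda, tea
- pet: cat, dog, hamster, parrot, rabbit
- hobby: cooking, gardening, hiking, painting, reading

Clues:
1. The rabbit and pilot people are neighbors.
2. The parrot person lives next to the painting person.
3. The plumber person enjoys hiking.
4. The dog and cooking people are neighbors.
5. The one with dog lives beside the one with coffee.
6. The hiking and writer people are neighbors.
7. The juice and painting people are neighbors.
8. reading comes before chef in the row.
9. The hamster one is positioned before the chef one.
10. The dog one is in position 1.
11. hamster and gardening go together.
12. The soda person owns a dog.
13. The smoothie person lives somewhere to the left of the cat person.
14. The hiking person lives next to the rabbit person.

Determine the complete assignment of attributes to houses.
Solution:

House | Job | Drink | Pet | Hobby
---------------------------------
  1   | plumber | soda | dog | hiking
  2   | writer | coffee | rabbit | cooking
  3   | pilot | smoothie | hamster | gardening
  4   | nurse | juice | parrot | reading
  5   | chef | tea | cat | painting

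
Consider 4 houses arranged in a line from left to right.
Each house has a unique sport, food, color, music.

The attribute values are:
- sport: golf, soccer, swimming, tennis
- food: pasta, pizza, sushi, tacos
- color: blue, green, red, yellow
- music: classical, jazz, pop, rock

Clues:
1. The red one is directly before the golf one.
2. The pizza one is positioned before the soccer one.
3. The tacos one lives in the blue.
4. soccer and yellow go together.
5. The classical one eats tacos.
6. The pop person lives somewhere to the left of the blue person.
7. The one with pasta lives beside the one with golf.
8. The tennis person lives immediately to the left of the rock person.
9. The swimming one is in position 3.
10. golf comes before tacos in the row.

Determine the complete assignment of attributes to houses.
Solution:

House | Sport | Food | Color | Music
------------------------------------
  1   | tennis | pasta | red | pop
  2   | golf | pizza | green | rock
  3   | swimming | tacos | blue | classical
  4   | soccer | sushi | yellow | jazz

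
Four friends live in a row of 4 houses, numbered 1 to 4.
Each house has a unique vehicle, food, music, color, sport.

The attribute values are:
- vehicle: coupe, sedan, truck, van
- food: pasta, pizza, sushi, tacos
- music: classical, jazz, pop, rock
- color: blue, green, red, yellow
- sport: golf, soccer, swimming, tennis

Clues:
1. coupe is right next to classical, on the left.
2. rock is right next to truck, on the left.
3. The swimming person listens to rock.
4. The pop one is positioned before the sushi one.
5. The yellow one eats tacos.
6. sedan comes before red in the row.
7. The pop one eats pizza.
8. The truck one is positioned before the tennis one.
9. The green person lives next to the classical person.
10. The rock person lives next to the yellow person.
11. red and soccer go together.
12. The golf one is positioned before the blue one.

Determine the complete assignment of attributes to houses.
Solution:

House | Vehicle | Food | Music | Color | Sport
----------------------------------------------
  1   | coupe | pasta | rock | green | swimming
  2   | truck | tacos | classical | yellow | golf
  3   | sedan | pizza | pop | blue | tennis
  4   | van | sushi | jazz | red | soccer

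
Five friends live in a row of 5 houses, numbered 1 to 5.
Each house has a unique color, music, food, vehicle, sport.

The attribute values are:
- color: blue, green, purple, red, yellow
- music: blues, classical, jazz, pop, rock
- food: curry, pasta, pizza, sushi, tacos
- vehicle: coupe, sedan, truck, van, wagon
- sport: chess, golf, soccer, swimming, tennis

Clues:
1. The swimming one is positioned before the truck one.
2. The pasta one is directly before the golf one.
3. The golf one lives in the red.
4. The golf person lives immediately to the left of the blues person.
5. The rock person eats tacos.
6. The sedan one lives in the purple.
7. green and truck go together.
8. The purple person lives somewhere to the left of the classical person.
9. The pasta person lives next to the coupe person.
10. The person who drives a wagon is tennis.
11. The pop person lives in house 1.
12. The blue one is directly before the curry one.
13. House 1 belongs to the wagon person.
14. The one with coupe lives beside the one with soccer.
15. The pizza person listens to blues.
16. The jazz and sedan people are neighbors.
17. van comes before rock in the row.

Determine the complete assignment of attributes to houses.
Solution:

House | Color | Music | Food | Vehicle | Sport
----------------------------------------------
  1   | blue | pop | pasta | wagon | tennis
  2   | red | jazz | curry | coupe | golf
  3   | purple | blues | pizza | sedan | soccer
  4   | yellow | classical | sushi | van | swimming
  5   | green | rock | tacos | truck | chess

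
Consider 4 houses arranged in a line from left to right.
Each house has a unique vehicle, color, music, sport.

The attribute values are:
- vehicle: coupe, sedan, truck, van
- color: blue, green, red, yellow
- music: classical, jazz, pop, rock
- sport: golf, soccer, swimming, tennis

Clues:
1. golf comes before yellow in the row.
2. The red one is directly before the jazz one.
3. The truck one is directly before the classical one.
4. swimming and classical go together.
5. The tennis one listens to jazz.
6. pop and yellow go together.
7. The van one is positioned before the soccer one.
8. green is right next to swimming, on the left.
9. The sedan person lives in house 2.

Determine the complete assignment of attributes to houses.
Solution:

House | Vehicle | Color | Music | Sport
---------------------------------------
  1   | truck | green | rock | golf
  2   | sedan | red | classical | swimming
  3   | van | blue | jazz | tennis
  4   | coupe | yellow | pop | soccer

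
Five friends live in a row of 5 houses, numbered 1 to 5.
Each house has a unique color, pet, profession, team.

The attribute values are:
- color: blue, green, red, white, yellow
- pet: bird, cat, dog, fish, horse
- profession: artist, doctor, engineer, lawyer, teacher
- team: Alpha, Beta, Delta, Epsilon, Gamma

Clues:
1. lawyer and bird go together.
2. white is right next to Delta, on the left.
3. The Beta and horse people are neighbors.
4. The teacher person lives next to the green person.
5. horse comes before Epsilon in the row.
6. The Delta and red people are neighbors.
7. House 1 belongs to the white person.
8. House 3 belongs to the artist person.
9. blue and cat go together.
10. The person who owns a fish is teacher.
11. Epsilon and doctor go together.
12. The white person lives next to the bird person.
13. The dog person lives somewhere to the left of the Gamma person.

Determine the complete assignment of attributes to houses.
Solution:

House | Color | Pet | Profession | Team
---------------------------------------
  1   | white | fish | teacher | Alpha
  2   | green | bird | lawyer | Delta
  3   | red | dog | artist | Beta
  4   | yellow | horse | engineer | Gamma
  5   | blue | cat | doctor | Epsilon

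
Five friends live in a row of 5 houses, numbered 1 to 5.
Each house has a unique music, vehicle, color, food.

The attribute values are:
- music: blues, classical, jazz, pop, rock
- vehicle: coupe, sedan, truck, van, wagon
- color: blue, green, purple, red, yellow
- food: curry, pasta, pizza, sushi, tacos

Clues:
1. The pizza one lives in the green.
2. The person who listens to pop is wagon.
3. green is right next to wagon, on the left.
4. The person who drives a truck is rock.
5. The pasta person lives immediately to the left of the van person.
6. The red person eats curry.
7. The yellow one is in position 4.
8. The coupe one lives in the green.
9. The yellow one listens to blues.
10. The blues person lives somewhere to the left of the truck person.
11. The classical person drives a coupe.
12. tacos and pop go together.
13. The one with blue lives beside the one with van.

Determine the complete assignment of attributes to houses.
Solution:

House | Music | Vehicle | Color | Food
--------------------------------------
  1   | classical | coupe | green | pizza
  2   | pop | wagon | purple | tacos
  3   | jazz | sedan | blue | pasta
  4   | blues | van | yellow | sushi
  5   | rock | truck | red | curry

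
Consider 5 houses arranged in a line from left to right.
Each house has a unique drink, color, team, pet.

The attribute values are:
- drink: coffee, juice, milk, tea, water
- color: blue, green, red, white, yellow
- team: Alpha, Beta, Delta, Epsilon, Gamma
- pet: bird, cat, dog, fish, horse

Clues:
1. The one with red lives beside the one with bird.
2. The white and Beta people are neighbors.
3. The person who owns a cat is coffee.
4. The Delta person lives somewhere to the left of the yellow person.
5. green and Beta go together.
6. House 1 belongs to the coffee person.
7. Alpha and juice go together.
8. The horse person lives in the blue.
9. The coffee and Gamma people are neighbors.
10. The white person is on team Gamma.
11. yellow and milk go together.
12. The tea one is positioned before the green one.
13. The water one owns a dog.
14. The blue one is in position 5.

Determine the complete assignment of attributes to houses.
Solution:

House | Drink | Color | Team | Pet
----------------------------------
  1   | coffee | red | Delta | cat
  2   | tea | white | Gamma | bird
  3   | water | green | Beta | dog
  4   | milk | yellow | Epsilon | fish
  5   | juice | blue | Alpha | horse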